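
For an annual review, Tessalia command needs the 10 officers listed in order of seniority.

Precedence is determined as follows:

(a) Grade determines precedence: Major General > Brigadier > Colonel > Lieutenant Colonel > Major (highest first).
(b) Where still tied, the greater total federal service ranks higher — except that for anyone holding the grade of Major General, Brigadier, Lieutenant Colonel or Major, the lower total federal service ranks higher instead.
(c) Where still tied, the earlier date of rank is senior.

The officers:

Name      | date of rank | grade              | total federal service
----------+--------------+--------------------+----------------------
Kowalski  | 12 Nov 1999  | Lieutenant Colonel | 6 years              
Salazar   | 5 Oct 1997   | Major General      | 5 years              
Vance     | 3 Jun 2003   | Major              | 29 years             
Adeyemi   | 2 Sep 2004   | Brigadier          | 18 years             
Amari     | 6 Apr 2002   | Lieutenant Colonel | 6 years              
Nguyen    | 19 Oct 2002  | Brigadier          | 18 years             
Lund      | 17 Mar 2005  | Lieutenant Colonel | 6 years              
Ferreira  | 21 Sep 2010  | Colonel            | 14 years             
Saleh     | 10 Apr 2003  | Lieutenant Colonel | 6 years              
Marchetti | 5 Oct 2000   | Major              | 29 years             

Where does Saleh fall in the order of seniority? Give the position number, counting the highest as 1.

7

By grade: Salazar (Major General); then Nguyen and Adeyemi (Brigadier); then Ferreira (Colonel); then Kowalski, Amari, Saleh and Lund (Lieutenant Colonel); then Marchetti and Vance (Major).
Nguyen and Adeyemi both have total federal service 18 years, so the next rule applies.
Among Nguyen and Adeyemi, by date of rank (earlier first): Nguyen (19 Oct 2002) before Adeyemi (2 Sep 2004).
Kowalski, Amari, Saleh and Lund all have total federal service 6 years, so the next rule applies.
Among Kowalski, Amari, Saleh and Lund, by date of rank (earlier first): Kowalski (12 Nov 1999) before Amari (6 Apr 2002) before Saleh (10 Apr 2003) before Lund (17 Mar 2005).
Marchetti and Vance both have total federal service 29 years, so the next rule applies.
Among Marchetti and Vance, by date of rank (earlier first): Marchetti (5 Oct 2000) before Vance (3 Jun 2003).
Order: Salazar, Nguyen, Adeyemi, Ferreira, Kowalski, Amari, Saleh, Lund, Marchetti, Vance. So position 7.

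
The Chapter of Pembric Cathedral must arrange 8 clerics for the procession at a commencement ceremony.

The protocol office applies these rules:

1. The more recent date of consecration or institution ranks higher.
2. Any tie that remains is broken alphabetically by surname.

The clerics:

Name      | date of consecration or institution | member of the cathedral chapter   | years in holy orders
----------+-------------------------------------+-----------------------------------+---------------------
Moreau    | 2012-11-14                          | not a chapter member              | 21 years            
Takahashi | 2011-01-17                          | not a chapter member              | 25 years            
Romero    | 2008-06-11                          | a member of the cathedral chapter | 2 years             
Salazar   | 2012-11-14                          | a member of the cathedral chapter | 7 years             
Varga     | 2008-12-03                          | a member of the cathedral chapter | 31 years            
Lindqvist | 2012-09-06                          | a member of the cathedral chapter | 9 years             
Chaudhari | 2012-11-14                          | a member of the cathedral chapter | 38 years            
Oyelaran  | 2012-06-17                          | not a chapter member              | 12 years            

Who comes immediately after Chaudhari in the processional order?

Moreau

By date of consecration or institution (later first): Chaudhari, Moreau and Salazar (each 2012-11-14); then Lindqvist (2012-09-06); then Oyelaran (2012-06-17); then Takahashi (2011-01-17); then Varga (2008-12-03); then Romero (2008-06-11).
Among Chaudhari, Moreau and Salazar, alphabetically by surname: Chaudhari before Moreau before Salazar.
Order: Chaudhari, Moreau, Salazar, Lindqvist, Oyelaran, Takahashi, Varga, Romero.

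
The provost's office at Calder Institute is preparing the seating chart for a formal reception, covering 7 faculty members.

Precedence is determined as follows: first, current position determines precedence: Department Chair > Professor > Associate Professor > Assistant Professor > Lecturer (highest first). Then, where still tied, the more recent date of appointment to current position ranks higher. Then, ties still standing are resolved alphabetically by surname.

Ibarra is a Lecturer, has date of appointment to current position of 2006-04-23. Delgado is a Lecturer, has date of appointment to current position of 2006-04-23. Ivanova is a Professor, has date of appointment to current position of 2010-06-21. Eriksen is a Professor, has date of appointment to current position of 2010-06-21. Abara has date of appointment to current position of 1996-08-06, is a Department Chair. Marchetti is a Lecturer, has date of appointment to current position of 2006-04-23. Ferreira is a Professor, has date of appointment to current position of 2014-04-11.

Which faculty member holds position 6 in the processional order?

By current position: Abara (Department Chair); then Ferreira, Eriksen and Ivanova (Professor); then Delgado, Ibarra and Marchetti (Lecturer).
Among Ferreira, Eriksen and Ivanova, by date of appointment to current position (later first): Ferreira (2014-04-11) before Eriksen and Ivanova (2010-06-21).
Among Eriksen and Ivanova, alphabetically by surname: Eriksen before Ivanova.
Delgado, Ibarra and Marchetti all have date of appointment to current position 2006-04-23, so the next rule applies.
Among Delgado, Ibarra and Marchetti, alphabetically by surname: Delgado before Ibarra before Marchetti.
Order: Abara, Ferreira, Eriksen, Ivanova, Delgado, Ibarra, Marchetti.

Ibarra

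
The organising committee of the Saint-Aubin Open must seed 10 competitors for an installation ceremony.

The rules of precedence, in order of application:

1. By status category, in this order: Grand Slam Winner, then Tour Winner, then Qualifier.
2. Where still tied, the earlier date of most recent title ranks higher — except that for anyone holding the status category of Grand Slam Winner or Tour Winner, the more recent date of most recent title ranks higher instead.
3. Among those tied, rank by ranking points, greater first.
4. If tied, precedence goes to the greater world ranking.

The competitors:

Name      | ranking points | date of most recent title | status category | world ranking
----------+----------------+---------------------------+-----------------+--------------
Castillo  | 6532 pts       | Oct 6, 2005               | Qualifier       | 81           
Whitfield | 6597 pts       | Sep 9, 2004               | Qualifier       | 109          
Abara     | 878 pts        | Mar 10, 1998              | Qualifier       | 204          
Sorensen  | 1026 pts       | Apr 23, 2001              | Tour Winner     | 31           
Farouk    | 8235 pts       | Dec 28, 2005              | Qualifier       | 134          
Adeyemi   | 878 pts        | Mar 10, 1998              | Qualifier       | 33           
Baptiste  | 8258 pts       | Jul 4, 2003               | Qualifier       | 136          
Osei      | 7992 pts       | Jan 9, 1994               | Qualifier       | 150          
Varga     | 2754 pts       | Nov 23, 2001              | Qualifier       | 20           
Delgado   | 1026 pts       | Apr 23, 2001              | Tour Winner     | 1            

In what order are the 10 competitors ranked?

By status category: Sorensen and Delgado (Tour Winner); then Osei, Abara, Adeyemi, Varga, Baptiste, Whitfield, Castillo and Farouk (Qualifier).
Sorensen and Delgado both have date of most recent title Apr 23, 2001, so the next rule applies.
Sorensen and Delgado both have ranking points 1026 pts, so the next rule applies.
Among Sorensen and Delgado, by world ranking (higher first): Sorensen (31) before Delgado (1).
Among Osei, Abara, Adeyemi, Varga, Baptiste, Whitfield, Castillo and Farouk, by date of most recent title (earlier first): Osei (Jan 9, 1994) before Abara and Adeyemi (Mar 10, 1998) before Varga (Nov 23, 2001) before Baptiste (Jul 4, 2003) before Whitfield (Sep 9, 2004) before Castillo (Oct 6, 2005) before Farouk (Dec 28, 2005).
Abara and Adeyemi both have ranking points 878 pts, so the next rule applies.
Among Abara and Adeyemi, by world ranking (higher first): Abara (204) before Adeyemi (33).
Full order: Sorensen, Delgado, Osei, Abara, Adeyemi, Varga, Baptiste, Whitfield, Castillo, Farouk.

Sorensen, Delgado, Osei, Abara, Adeyemi, Varga, Baptiste, Whitfield, Castillo, Farouk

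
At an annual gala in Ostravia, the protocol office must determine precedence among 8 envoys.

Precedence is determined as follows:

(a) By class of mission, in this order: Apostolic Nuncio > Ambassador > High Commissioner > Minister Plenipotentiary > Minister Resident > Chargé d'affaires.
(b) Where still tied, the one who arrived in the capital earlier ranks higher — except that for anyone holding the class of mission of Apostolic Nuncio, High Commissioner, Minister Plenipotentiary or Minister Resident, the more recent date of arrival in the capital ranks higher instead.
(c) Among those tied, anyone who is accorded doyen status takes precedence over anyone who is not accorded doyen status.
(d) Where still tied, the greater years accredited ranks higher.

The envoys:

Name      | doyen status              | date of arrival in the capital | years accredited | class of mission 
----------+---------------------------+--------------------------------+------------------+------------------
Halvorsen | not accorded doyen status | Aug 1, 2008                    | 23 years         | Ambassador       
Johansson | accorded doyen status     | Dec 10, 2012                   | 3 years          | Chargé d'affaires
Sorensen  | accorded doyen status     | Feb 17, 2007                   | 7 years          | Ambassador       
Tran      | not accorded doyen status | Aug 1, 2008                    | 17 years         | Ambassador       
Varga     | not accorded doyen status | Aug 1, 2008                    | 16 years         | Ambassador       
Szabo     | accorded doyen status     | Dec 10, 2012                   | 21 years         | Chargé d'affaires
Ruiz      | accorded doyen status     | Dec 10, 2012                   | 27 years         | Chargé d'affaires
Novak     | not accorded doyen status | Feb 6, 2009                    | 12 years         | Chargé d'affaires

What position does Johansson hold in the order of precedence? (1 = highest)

By class of mission: Sorensen, Halvorsen, Tran and Varga (Ambassador); then Novak, Ruiz, Szabo and Johansson (Chargé d'affaires).
Among Sorensen, Halvorsen, Tran and Varga, by date of arrival in the capital (earlier first): Sorensen (Feb 17, 2007) before Halvorsen, Tran and Varga (Aug 1, 2008).
Halvorsen, Tran and Varga are each not accorded doyen status, so the next rule applies.
Among Halvorsen, Tran and Varga, by years accredited (higher first): Halvorsen (23 years) before Tran (17 years) before Varga (16 years).
Among Novak, Ruiz, Szabo and Johansson, by date of arrival in the capital (earlier first): Novak (Feb 6, 2009) before Ruiz, Szabo and Johansson (Dec 10, 2012).
Ruiz, Szabo and Johansson are each accorded doyen status, so the next rule applies.
Among Ruiz, Szabo and Johansson, by years accredited (higher first): Ruiz (27 years) before Szabo (21 years) before Johansson (3 years).
Order: Sorensen, Halvorsen, Tran, Varga, Novak, Ruiz, Szabo, Johansson. So position 8.

8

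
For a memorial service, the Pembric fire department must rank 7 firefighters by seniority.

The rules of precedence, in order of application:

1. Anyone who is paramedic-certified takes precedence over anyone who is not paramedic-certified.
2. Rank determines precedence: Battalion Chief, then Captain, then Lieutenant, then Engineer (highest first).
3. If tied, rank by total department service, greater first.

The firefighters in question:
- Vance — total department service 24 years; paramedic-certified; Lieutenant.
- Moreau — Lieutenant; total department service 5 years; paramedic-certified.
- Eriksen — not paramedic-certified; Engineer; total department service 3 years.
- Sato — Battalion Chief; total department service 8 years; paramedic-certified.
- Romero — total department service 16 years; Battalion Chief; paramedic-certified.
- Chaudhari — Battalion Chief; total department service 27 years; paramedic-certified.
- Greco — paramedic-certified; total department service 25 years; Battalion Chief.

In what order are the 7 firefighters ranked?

Chaudhari, Greco, Romero, Sato, Vance, Moreau, Eriksen

By the first rule: Chaudhari, Greco, Romero, Sato, Vance and Moreau (each paramedic-certified); then Eriksen (not paramedic-certified).
Among Chaudhari, Greco, Romero, Sato, Vance and Moreau, by rank: Chaudhari, Greco, Romero and Sato (Battalion Chief) before Vance and Moreau (Lieutenant).
Among Chaudhari, Greco, Romero and Sato, by total department service (higher first): Chaudhari (27 years) before Greco (25 years) before Romero (16 years) before Sato (8 years).
Among Vance and Moreau, by total department service (higher first): Vance (24 years) before Moreau (5 years).
Full order: Chaudhari, Greco, Romero, Sato, Vance, Moreau, Eriksen.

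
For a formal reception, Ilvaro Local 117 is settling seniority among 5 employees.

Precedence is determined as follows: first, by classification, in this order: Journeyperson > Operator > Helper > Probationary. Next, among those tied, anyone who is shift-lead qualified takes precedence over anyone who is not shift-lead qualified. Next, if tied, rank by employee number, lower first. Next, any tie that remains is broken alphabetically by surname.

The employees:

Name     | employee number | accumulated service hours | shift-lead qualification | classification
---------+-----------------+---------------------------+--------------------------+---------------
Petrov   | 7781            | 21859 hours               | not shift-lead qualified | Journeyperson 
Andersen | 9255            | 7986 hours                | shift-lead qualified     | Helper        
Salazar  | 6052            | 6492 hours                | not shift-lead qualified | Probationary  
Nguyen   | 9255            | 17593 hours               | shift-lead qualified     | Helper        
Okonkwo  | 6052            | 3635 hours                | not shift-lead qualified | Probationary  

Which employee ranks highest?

By classification: Petrov (Journeyperson); then Andersen and Nguyen (Helper); then Okonkwo and Salazar (Probationary).
Andersen and Nguyen are each shift-lead qualified, so the next rule applies.
Andersen and Nguyen both have employee number 9255, so the next rule applies.
Among Andersen and Nguyen, alphabetically by surname: Andersen before Nguyen.
Okonkwo and Salazar are each not shift-lead qualified, so the next rule applies.
Okonkwo and Salazar both have employee number 6052, so the next rule applies.
Among Okonkwo and Salazar, alphabetically by surname: Okonkwo before Salazar.
Order: Petrov, Andersen, Nguyen, Okonkwo, Salazar.

Petrov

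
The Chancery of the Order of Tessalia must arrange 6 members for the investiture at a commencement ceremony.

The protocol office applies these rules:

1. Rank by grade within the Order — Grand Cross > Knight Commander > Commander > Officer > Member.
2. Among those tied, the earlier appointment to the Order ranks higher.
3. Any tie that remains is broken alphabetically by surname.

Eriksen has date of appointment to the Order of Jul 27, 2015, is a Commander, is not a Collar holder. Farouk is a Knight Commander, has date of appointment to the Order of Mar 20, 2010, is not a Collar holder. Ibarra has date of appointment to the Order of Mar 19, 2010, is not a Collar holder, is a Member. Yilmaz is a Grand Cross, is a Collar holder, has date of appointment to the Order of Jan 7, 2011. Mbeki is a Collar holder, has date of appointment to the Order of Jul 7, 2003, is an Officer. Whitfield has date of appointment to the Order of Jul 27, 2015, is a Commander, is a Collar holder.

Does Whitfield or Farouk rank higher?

Farouk

By grade within the Order: Yilmaz (Grand Cross); then Farouk (Knight Commander); then Eriksen and Whitfield (Commander); then Mbeki (Officer); then Ibarra (Member).
Eriksen and Whitfield both have date of appointment to the Order Jul 27, 2015, so the next rule applies.
Among Eriksen and Whitfield, alphabetically by surname: Eriksen before Whitfield.
So Farouk takes precedence.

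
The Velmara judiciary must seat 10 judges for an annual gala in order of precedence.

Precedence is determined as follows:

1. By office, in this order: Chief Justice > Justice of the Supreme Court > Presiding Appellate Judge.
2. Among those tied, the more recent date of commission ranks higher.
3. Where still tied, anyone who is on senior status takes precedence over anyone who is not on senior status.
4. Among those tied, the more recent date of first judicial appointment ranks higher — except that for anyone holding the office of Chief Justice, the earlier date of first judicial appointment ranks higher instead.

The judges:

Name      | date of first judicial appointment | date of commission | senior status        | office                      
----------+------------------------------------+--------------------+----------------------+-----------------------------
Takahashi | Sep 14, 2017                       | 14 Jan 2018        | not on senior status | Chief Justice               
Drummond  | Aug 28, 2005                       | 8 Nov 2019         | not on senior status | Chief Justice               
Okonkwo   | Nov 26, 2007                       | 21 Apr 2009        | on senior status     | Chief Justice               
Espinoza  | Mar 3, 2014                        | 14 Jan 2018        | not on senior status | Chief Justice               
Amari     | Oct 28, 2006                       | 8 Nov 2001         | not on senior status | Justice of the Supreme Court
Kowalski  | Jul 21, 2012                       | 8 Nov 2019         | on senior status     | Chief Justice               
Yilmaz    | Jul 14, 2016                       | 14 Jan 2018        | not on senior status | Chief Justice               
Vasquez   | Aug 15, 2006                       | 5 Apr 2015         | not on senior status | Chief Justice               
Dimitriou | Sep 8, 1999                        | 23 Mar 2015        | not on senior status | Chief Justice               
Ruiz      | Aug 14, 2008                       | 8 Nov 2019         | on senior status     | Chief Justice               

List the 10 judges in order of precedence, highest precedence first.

By office: Ruiz, Kowalski, Drummond, Espinoza, Yilmaz, Takahashi, Vasquez, Dimitriou and Okonkwo (Chief Justice); then Amari (Justice of the Supreme Court).
Among Ruiz, Kowalski, Drummond, Espinoza, Yilmaz, Takahashi, Vasquez, Dimitriou and Okonkwo, by date of commission (later first): Ruiz, Kowalski and Drummond (8 Nov 2019) before Espinoza, Yilmaz and Takahashi (14 Jan 2018) before Vasquez (5 Apr 2015) before Dimitriou (23 Mar 2015) before Okonkwo (21 Apr 2009).
Among Ruiz, Kowalski and Drummond, on senior status before not on senior status: Ruiz and Kowalski (on senior status) before Drummond (not on senior status).
Among Ruiz and Kowalski, by date of first judicial appointment (earlier first) (reversed rule for this group): Ruiz (Aug 14, 2008) before Kowalski (Jul 21, 2012).
Espinoza, Yilmaz and Takahashi are each not on senior status, so the next rule applies.
Among Espinoza, Yilmaz and Takahashi, by date of first judicial appointment (earlier first) (reversed rule for this group): Espinoza (Mar 3, 2014) before Yilmaz (Jul 14, 2016) before Takahashi (Sep 14, 2017).
Full order: Ruiz, Kowalski, Drummond, Espinoza, Yilmaz, Takahashi, Vasquez, Dimitriou, Okonkwo, Amari.

Ruiz, Kowalski, Drummond, Espinoza, Yilmaz, Takahashi, Vasquez, Dimitriou, Okonkwo, Amari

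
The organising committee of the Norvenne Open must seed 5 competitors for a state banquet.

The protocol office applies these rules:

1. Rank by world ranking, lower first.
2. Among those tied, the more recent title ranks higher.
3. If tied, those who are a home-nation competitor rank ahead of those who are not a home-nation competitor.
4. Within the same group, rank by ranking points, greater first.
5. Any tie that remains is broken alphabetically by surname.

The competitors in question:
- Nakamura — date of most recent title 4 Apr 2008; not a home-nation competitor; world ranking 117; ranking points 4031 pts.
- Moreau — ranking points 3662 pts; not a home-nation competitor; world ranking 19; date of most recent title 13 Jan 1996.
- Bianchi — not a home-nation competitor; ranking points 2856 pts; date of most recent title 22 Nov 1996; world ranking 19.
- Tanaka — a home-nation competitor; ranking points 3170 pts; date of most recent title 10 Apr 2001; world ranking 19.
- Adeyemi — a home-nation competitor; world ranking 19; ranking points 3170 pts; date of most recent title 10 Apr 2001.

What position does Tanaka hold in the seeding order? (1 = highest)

2

By world ranking (lower first): Adeyemi, Tanaka, Bianchi and Moreau (each 19); then Nakamura (117).
Among Adeyemi, Tanaka, Bianchi and Moreau, by date of most recent title (later first): Adeyemi and Tanaka (10 Apr 2001) before Bianchi (22 Nov 1996) before Moreau (13 Jan 1996).
Adeyemi and Tanaka are each a home-nation competitor, so the next rule applies.
Adeyemi and Tanaka both have ranking points 3170 pts, so the next rule applies.
Among Adeyemi and Tanaka, alphabetically by surname: Adeyemi before Tanaka.
Order: Adeyemi, Tanaka, Bianchi, Moreau, Nakamura. So position 2.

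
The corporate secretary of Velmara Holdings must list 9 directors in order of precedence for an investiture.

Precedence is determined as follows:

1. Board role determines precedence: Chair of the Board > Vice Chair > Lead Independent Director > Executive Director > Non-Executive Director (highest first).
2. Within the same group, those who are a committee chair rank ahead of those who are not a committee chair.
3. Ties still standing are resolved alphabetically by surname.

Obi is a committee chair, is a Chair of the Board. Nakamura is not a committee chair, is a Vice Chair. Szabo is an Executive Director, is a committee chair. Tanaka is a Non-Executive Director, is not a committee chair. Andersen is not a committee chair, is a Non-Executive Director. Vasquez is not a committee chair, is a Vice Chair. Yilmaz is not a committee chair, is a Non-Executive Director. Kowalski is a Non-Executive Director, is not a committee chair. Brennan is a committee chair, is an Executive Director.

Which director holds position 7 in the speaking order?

Kowalski

By board role: Obi (Chair of the Board); then Nakamura and Vasquez (Vice Chair); then Brennan and Szabo (Executive Director); then Andersen, Kowalski, Tanaka and Yilmaz (Non-Executive Director).
Nakamura and Vasquez are each not a committee chair, so the next rule applies.
Among Nakamura and Vasquez, alphabetically by surname: Nakamura before Vasquez.
Brennan and Szabo are each a committee chair, so the next rule applies.
Among Brennan and Szabo, alphabetically by surname: Brennan before Szabo.
Andersen, Kowalski, Tanaka and Yilmaz are each not a committee chair, so the next rule applies.
Among Andersen, Kowalski, Tanaka and Yilmaz, alphabetically by surname: Andersen before Kowalski before Tanaka before Yilmaz.
Order: Obi, Nakamura, Vasquez, Brennan, Szabo, Andersen, Kowalski, Tanaka, Yilmaz.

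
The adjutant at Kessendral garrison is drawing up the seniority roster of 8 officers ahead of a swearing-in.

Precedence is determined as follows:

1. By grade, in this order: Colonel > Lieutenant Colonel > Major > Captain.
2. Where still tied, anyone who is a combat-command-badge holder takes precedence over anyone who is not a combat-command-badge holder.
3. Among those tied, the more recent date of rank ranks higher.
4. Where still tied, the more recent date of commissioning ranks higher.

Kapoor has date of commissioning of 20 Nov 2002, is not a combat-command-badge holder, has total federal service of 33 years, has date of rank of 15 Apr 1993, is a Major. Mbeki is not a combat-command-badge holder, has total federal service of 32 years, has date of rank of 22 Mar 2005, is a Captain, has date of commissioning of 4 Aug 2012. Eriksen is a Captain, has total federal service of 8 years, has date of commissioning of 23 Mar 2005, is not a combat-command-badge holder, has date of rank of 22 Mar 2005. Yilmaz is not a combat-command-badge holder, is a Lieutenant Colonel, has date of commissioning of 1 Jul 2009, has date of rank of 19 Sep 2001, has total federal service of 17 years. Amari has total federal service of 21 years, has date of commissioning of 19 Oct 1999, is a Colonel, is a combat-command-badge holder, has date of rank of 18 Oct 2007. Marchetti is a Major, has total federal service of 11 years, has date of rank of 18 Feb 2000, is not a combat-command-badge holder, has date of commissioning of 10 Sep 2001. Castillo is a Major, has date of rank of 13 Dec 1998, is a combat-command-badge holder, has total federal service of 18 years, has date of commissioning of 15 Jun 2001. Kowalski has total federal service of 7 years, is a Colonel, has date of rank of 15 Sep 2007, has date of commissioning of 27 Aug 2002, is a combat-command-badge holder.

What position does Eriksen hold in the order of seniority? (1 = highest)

8

By grade: Amari and Kowalski (Colonel); then Yilmaz (Lieutenant Colonel); then Castillo, Marchetti and Kapoor (Major); then Mbeki and Eriksen (Captain).
Amari and Kowalski are each a combat-command-badge holder, so the next rule applies.
Among Amari and Kowalski, by date of rank (later first): Amari (18 Oct 2007) before Kowalski (15 Sep 2007).
Among Castillo, Marchetti and Kapoor, a combat-command-badge holder before not a combat-command-badge holder: Castillo (a combat-command-badge holder) before Marchetti and Kapoor (not a combat-command-badge holder).
Among Marchetti and Kapoor, by date of rank (later first): Marchetti (18 Feb 2000) before Kapoor (15 Apr 1993).
Mbeki and Eriksen are each not a combat-command-badge holder, so the next rule applies.
Mbeki and Eriksen both have date of rank 22 Mar 2005, so the next rule applies.
Among Mbeki and Eriksen, by date of commissioning (later first): Mbeki (4 Aug 2012) before Eriksen (23 Mar 2005).
Order: Amari, Kowalski, Yilmaz, Castillo, Marchetti, Kapoor, Mbeki, Eriksen. So position 8.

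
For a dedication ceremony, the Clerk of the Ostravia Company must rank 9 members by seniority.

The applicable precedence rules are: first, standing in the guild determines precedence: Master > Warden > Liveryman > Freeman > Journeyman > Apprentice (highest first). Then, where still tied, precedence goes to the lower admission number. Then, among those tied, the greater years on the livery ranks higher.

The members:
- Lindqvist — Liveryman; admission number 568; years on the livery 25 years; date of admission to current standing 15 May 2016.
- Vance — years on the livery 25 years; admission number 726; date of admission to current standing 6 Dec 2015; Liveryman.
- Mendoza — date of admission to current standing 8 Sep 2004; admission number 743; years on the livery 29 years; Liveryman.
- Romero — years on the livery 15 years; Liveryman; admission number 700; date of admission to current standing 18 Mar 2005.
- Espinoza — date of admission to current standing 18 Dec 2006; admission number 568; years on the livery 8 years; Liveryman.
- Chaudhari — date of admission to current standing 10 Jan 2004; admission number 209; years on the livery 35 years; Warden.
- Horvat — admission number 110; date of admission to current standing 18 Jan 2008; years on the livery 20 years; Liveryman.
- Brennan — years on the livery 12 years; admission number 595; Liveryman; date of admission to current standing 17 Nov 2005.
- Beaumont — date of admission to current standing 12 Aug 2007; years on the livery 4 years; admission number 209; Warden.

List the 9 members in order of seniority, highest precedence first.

By standing in the guild: Chaudhari and Beaumont (Warden); then Horvat, Lindqvist, Espinoza, Brennan, Romero, Vance and Mendoza (Liveryman).
Chaudhari and Beaumont both have admission number 209, so the next rule applies.
Among Chaudhari and Beaumont, by years on the livery (higher first): Chaudhari (35 years) before Beaumont (4 years).
Among Horvat, Lindqvist, Espinoza, Brennan, Romero, Vance and Mendoza, by admission number (lower first): Horvat (110) before Lindqvist and Espinoza (568) before Brennan (595) before Romero (700) before Vance (726) before Mendoza (743).
Among Lindqvist and Espinoza, by years on the livery (higher first): Lindqvist (25 years) before Espinoza (8 years).
Full order: Chaudhari, Beaumont, Horvat, Lindqvist, Espinoza, Brennan, Romero, Vance, Mendoza.

Chaudhari, Beaumont, Horvat, Lindqvist, Espinoza, Brennan, Romero, Vance, Mendoza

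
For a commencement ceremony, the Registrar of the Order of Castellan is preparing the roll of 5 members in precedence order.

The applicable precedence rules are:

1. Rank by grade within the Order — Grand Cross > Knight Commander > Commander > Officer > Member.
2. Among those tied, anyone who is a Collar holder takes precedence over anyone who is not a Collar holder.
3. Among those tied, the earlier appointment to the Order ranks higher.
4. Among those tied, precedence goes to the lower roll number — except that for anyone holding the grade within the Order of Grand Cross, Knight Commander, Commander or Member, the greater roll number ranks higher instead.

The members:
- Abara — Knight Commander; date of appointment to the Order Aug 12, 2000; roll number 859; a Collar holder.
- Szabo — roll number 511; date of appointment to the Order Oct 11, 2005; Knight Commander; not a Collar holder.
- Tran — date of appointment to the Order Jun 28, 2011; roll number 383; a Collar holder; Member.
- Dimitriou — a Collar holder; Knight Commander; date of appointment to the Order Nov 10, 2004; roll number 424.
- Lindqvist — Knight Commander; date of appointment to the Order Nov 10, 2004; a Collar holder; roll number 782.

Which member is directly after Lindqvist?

By grade within the Order: Abara, Lindqvist, Dimitriou and Szabo (Knight Commander); then Tran (Member).
Among Abara, Lindqvist, Dimitriou and Szabo, a Collar holder before not a Collar holder: Abara, Lindqvist and Dimitriou (a Collar holder) before Szabo (not a Collar holder).
Among Abara, Lindqvist and Dimitriou, by date of appointment to the Order (earlier first): Abara (Aug 12, 2000) before Lindqvist and Dimitriou (Nov 10, 2004).
Among Lindqvist and Dimitriou, by roll number (higher first) (reversed rule for this group): Lindqvist (782) before Dimitriou (424).
Order: Abara, Lindqvist, Dimitriou, Szabo, Tran.

Dimitriou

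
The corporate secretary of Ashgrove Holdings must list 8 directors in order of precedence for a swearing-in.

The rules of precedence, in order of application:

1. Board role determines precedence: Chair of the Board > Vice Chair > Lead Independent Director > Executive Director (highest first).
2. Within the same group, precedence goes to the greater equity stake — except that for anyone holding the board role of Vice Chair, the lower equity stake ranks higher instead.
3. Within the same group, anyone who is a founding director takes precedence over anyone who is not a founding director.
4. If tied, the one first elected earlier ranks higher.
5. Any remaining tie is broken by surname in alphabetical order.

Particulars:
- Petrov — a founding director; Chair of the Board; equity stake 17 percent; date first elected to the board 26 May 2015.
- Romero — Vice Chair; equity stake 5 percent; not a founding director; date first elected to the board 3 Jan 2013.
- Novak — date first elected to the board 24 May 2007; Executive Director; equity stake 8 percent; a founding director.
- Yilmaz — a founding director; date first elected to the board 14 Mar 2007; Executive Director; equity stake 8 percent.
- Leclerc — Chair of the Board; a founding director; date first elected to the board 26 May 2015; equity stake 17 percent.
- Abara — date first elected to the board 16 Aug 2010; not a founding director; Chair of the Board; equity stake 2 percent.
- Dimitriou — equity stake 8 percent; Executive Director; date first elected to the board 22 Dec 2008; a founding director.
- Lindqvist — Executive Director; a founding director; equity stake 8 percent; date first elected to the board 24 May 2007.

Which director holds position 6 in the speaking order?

Lindqvist

By board role: Leclerc, Petrov and Abara (Chair of the Board); then Romero (Vice Chair); then Yilmaz, Lindqvist, Novak and Dimitriou (Executive Director).
Among Leclerc, Petrov and Abara, by equity stake (higher first): Leclerc and Petrov (17 percent) before Abara (2 percent).
Leclerc and Petrov are each a founding director, so the next rule applies.
Leclerc and Petrov both have date first elected to the board 26 May 2015, so the next rule applies.
Among Leclerc and Petrov, alphabetically by surname: Leclerc before Petrov.
Yilmaz, Lindqvist, Novak and Dimitriou all have equity stake 8 percent, so the next rule applies.
Yilmaz, Lindqvist, Novak and Dimitriou are each a founding director, so the next rule applies.
Among Yilmaz, Lindqvist, Novak and Dimitriou, by date first elected to the board (earlier first): Yilmaz (14 Mar 2007) before Lindqvist and Novak (24 May 2007) before Dimitriou (22 Dec 2008).
Among Lindqvist and Novak, alphabetically by surname: Lindqvist before Novak.
Order: Leclerc, Petrov, Abara, Romero, Yilmaz, Lindqvist, Novak, Dimitriou.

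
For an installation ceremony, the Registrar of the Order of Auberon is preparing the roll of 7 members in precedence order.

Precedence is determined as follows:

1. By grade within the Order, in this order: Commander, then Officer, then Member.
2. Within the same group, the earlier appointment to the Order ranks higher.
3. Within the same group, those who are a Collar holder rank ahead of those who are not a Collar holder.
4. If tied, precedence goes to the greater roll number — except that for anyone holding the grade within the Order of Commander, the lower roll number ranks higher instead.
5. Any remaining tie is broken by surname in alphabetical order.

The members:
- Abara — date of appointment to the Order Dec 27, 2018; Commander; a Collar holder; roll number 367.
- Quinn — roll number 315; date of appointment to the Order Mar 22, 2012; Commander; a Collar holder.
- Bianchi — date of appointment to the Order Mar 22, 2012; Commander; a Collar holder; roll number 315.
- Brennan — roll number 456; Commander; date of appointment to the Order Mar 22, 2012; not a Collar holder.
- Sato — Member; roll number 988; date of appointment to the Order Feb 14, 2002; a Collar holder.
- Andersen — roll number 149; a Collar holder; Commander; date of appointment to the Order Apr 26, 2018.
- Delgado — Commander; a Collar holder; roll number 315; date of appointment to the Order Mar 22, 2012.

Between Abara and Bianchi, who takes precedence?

By grade within the Order: Bianchi, Delgado, Quinn, Brennan, Andersen and Abara (Commander); then Sato (Member).
Among Bianchi, Delgado, Quinn, Brennan, Andersen and Abara, by date of appointment to the Order (earlier first): Bianchi, Delgado, Quinn and Brennan (Mar 22, 2012) before Andersen (Apr 26, 2018) before Abara (Dec 27, 2018).
Among Bianchi, Delgado, Quinn and Brennan, a Collar holder before not a Collar holder: Bianchi, Delgado and Quinn (a Collar holder) before Brennan (not a Collar holder).
Bianchi, Delgado and Quinn all have roll number 315, so the next rule applies.
Among Bianchi, Delgado and Quinn, alphabetically by surname: Bianchi before Delgado before Quinn.
So Bianchi takes precedence.

Bianchi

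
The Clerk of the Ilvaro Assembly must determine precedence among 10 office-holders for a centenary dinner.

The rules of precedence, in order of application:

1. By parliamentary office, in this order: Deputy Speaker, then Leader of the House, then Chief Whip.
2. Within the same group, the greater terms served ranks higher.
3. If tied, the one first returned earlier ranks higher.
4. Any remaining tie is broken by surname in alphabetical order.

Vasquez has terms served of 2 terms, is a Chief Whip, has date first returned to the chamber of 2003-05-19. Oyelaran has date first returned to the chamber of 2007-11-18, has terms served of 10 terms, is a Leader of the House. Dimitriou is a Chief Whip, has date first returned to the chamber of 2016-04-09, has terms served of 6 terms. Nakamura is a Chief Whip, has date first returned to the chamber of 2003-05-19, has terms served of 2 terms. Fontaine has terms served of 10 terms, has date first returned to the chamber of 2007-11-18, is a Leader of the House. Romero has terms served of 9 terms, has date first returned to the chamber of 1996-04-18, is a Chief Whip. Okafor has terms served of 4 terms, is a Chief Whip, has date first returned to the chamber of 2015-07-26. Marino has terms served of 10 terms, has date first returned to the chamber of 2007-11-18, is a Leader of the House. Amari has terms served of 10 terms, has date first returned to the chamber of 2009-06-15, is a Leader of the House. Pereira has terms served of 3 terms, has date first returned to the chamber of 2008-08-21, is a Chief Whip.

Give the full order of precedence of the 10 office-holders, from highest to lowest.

Fontaine, Marino, Oyelaran, Amari, Romero, Dimitriou, Okafor, Pereira, Nakamura, Vasquez

By parliamentary office: Fontaine, Marino, Oyelaran and Amari (Leader of the House); then Romero, Dimitriou, Okafor, Pereira, Nakamura and Vasquez (Chief Whip).
Fontaine, Marino, Oyelaran and Amari all have terms served 10 terms, so the next rule applies.
Among Fontaine, Marino, Oyelaran and Amari, by date first returned to the chamber (earlier first): Fontaine, Marino and Oyelaran (2007-11-18) before Amari (2009-06-15).
Among Fontaine, Marino and Oyelaran, alphabetically by surname: Fontaine before Marino before Oyelaran.
Among Romero, Dimitriou, Okafor, Pereira, Nakamura and Vasquez, by terms served (higher first): Romero (9 terms) before Dimitriou (6 terms) before Okafor (4 terms) before Pereira (3 terms) before Nakamura and Vasquez (2 terms).
Nakamura and Vasquez both have date first returned to the chamber 2003-05-19, so the next rule applies.
Among Nakamura and Vasquez, alphabetically by surname: Nakamura before Vasquez.
Full order: Fontaine, Marino, Oyelaran, Amari, Romero, Dimitriou, Okafor, Pereira, Nakamura, Vasquez.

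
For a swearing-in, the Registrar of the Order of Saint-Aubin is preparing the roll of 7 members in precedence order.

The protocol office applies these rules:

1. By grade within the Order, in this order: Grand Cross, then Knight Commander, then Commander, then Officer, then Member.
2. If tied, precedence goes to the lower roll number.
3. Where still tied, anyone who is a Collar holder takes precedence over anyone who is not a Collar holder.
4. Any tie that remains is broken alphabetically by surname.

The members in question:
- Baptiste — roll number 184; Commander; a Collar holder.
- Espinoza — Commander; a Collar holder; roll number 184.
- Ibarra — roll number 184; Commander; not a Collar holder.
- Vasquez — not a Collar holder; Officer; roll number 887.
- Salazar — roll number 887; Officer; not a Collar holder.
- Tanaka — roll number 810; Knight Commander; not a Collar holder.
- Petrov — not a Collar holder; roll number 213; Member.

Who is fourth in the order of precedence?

By grade within the Order: Tanaka (Knight Commander); then Baptiste, Espinoza and Ibarra (Commander); then Salazar and Vasquez (Officer); then Petrov (Member).
Baptiste, Espinoza and Ibarra all have roll number 184, so the next rule applies.
Among Baptiste, Espinoza and Ibarra, a Collar holder before not a Collar holder: Baptiste and Espinoza (a Collar holder) before Ibarra (not a Collar holder).
Among Baptiste and Espinoza, alphabetically by surname: Baptiste before Espinoza.
Salazar and Vasquez both have roll number 887, so the next rule applies.
Salazar and Vasquez are each not a Collar holder, so the next rule applies.
Among Salazar and Vasquez, alphabetically by surname: Salazar before Vasquez.
Order: Tanaka, Baptiste, Espinoza, Ibarra, Salazar, Vasquez, Petrov.

Ibarra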